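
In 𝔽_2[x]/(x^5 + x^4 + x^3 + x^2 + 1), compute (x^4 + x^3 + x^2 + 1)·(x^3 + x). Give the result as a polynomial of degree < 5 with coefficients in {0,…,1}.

x^4 + x^3 + x + 1

Multiply in 𝔽_2[x]: (x^4 + x^3 + x^2 + 1)·(x^3 + x) = x^7 + x^6 + x^4 + x.
Reduce using x^5 ≡ x^4 + x^3 + x^2 + 1 (mod x^5 + x^4 + x^3 + x^2 + 1).
Reduced: x^4 + x^3 + x + 1.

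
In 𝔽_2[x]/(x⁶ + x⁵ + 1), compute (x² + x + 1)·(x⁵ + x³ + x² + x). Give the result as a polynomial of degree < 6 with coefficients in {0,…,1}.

Multiply in 𝔽_2[x]: (x² + x + 1)·(x⁵ + x³ + x² + x) = x⁷ + x⁶ + x³ + x.
Reduce using x⁶ ≡ x⁵ + 1 (mod x⁶ + x⁵ + 1).
Reduced: x³.

x^3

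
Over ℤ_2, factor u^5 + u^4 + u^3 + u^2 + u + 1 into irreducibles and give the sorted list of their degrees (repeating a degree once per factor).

1, 2, 2

Write h(u) = u^5 + u^4 + u^3 + u^2 + u + 1.
Roots in ℤ_2: h(0) = 1; h(1) = 0 → root.
Linear factors from roots: (u + 1).
Complete factorization: h(u) = (u + 1)·(u^2 + u + 1)^2.
Factor degrees with multiplicity: 1 + 2 + 2 = 5.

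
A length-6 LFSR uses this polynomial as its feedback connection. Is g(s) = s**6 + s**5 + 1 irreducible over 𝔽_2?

Check for roots in 𝔽_2: g(0) = 1; g(1) = 1.
No roots, so no linear factors.
Monic irreducibles of degree 2 over GF(2): s**2 + s + 1.
None of them divide g (all give nonzero remainder).
Monic irreducibles of degree 3 over GF(2): s**3 + s + 1, s**3 + s**2 + 1.
None of them divide g (all give nonzero remainder).
No irreducible factor of degree ≤ 3 exists, so g is irreducible over GF(2).

Yes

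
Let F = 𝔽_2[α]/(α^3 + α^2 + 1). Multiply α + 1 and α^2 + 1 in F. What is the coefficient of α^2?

0

Multiply in 𝔽_2[α]: (α + 1)·(α^2 + 1) = α^3 + α^2 + α + 1.
Reduce using α^3 ≡ α^2 + 1 (mod α^3 + α^2 + 1).
Reduced: α.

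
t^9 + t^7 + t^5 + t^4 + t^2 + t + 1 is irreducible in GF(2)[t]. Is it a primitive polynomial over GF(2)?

Write f(t) = t^9 + t^7 + t^5 + t^4 + t^2 + t + 1.
|GF(2^9)^×| = 2^9 − 1 = 511. Prime factorization: 511 = 7·73.
f is primitive ⇔ t has order 511 in GF(2)[t]/(f), i.e. t^(511/q) ≠ 1 for each prime q | 511.
t^(73) mod f = t^8 + t^6 + t^4 + t^2 + t.
t^(7) mod f = t^7.
None equal 1, so t has full order 511; f is primitive.

Yes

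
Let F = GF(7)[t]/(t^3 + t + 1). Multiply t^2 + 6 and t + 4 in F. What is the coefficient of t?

Multiply in GF(7)[t]: (t^2 + 6)·(t + 4) = t^3 + 4t^2 + 6t + 3.
Reduce using t^3 ≡ 6t + 6 (mod t^3 + t + 1).
Reduced: 4t^2 + 5t + 2.

5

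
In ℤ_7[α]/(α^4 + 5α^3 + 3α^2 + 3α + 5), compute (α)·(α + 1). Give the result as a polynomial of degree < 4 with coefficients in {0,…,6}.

Multiply in ℤ_7[α]: (α)·(α + 1) = α^2 + α.
Reduced: α^2 + α.

α^2 + α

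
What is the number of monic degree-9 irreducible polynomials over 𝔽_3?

The number of monic irreducibles of degree 9 over GF(3) is (1/9)·Σ_{d∣9} μ(9/d) 3^d.
Divisors of 9: 1, 3, 9; μ(9/d) for each: 0, -1, 1.
Σ = − 3^3 + 3^9 = 19656.
N = 19656/9 = 2184.

2184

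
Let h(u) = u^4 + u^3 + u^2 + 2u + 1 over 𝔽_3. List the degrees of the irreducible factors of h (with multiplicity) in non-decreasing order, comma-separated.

Roots in 𝔽_3: h(0) = 1; h(1) = 0 → root; h(2) = 0 → root.
Linear factors from roots: (u + 2), (u + 1).
Complete factorization: h(u) = (u + 1)·(u + 2)·(u^2 + u + 2).
Factor degrees with multiplicity: 1 + 1 + 2 = 4.

1, 1, 2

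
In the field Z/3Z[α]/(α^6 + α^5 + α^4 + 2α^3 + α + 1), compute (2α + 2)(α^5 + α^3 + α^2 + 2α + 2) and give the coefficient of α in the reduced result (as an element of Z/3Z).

0

Multiply in Z/3Z[α]: (2α + 2)·(α^5 + α^3 + α^2 + 2α + 2) = 2α^6 + 2α^5 + 2α^4 + α^3 + 2α + 1.
Reduce using α^6 ≡ 2α^5 + 2α^4 + α^3 + 2α + 2 (mod α^6 + α^5 + α^4 + 2α^3 + α + 1).
Reduced: 2.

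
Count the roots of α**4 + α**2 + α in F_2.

1

Write f(α) = α**4 + α**2 + α.
Evaluate at each of the 2 elements of F_2:
f(0) = 0 → root; f(1) = 1.
Roots: {0}.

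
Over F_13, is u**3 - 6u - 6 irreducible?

Write h(u) = u**3 - 6u - 6.
Check each element of F_13 for a root: h(0)=7, h(1)=2, h(2)=3, h(3)=3, h(4)=8, h(5)=11, h(6)=5, h(7)=9, h(8)=3, h(9)=6, h(10)=11, h(11)=11, h(12)=12.
No roots. A degree-3 polynomial over a field with no linear factor is irreducible.

Yes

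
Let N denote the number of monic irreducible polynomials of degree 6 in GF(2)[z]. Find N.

9

By the necklace-counting formula, N_2(6) = (1/6) Σ_{d|6} μ(6/d)·2^d.
Divisors of 6: 1, 2, 3, 6; μ(6/d) for each: 1, -1, -1, 1.
Σ = 2^1 − 2^2 − 2^3 + 2^6 = 54.
N = 54/6 = 9.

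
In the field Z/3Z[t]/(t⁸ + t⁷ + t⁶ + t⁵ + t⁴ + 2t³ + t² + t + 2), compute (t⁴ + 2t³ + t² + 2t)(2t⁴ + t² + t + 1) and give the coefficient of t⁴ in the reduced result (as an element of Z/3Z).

2

Multiply in Z/3Z[t]: (t⁴ + 2t³ + t² + 2t)·(2t⁴ + t² + t + 1) = 2t⁸ + t⁷ + t⁵ + t⁴ + 2t³ + 2t.
Reduce using t⁸ ≡ 2t⁷ + 2t⁶ + 2t⁵ + 2t⁴ + t³ + 2t² + 2t + 1 (mod t⁸ + t⁷ + t⁶ + t⁵ + t⁴ + 2t³ + t² + t + 2).
Reduced: 2t⁷ + t⁶ + 2t⁵ + 2t⁴ + t³ + t² + 2.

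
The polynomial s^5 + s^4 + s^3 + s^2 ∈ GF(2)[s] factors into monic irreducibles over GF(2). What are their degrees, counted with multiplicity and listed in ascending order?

1, 1, 1, 1, 1

Write h(s) = s^5 + s^4 + s^3 + s^2.
Roots in GF(2): h(0) = 0 → root; h(1) = 0 → root.
Linear factors from roots: (s), (s + 1).
Complete factorization: h(s) = (s)^2·(s + 1)^3.
Factor degrees with multiplicity: 1 + 1 + 1 + 1 + 1 = 5.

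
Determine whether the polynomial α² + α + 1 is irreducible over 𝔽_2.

Write P(α) = α² + α + 1.
Check for roots in 𝔽_2: P(0) = 1; P(1) = 1.
No roots. A degree-2 polynomial over a field with no linear factor is irreducible.

Yes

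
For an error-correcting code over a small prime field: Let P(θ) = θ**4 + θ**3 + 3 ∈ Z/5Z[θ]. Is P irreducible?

Check for roots in Z/5Z: P(0) = 3; P(1) = 0 → root; P(2) = 2; P(3) = 1; P(4) = 3.
P(1) = 0, so (θ − 1) divides P(θ); P is reducible.

No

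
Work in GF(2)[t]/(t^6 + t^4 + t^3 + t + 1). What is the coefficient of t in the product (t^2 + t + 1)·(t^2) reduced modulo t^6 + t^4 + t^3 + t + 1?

0

Multiply in GF(2)[t]: (t^2 + t + 1)·(t^2) = t^4 + t^3 + t^2.
Reduced: t^4 + t^3 + t^2.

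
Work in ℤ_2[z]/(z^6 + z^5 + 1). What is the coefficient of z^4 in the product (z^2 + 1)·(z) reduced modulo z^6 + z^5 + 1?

0

Multiply in ℤ_2[z]: (z^2 + 1)·(z) = z^3 + z.
Reduced: z^3 + z.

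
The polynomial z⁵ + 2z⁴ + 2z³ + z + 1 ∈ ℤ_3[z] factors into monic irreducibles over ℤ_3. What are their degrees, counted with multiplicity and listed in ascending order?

Write h(z) = z⁵ + 2z⁴ + 2z³ + z + 1.
Roots in ℤ_3: h(0) = 1; h(1) = 1; h(2) = 2.
Complete factorization: h(z) = (z² + 1)·(z³ + 2z² + z + 1).
Factor degrees with multiplicity: 2 + 3 = 5.

2, 3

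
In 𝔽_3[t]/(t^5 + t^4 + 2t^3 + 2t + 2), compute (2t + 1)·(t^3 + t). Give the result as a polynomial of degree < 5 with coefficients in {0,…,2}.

Multiply in 𝔽_3[t]: (2t + 1)·(t^3 + t) = 2t^4 + t^3 + 2t^2 + t.
Reduced: 2t^4 + t^3 + 2t^2 + t.

2t^4 + t^3 + 2t^2 + t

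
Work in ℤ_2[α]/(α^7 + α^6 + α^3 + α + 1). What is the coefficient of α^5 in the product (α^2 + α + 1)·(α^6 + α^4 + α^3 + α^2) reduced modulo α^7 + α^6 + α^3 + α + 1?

Multiply in ℤ_2[α]: (α^2 + α + 1)·(α^6 + α^4 + α^3 + α^2) = α^8 + α^7 + α^4 + α^2.
Reduce using α^7 ≡ α^6 + α^3 + α + 1 (mod α^7 + α^6 + α^3 + α + 1).
Reduced: α.

0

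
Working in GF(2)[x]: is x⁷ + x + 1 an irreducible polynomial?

Yes

Write f(x) = x⁷ + x + 1.
Check for roots in GF(2): f(0) = 1; f(1) = 1.
No roots, so no linear factors.
Monic irreducibles of degree 2 over GF(2): x² + x + 1.
None of them divide f (all give nonzero remainder).
Monic irreducibles of degree 3 over GF(2): x³ + x + 1, x³ + x² + 1.
None of them divide f (all give nonzero remainder).
No irreducible factor of degree ≤ 3 exists, so f is irreducible over GF(2).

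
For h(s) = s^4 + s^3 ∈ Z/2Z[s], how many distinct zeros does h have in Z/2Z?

2

Evaluate at each of the 2 elements of Z/2Z:
h(0) = 0 → root; h(1) = 0 → root.
Roots: {0, 1}.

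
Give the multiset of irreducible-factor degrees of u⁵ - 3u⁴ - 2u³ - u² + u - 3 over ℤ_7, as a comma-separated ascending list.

Write g(u) = u⁵ - 3u⁴ - 2u³ - u² + u - 3.
Linear factors from roots: (u - 1), (u - 3), (u + 1).
Complete factorization: g(u) = (u - 3)·(u + 1)^2·(u - 1)^2.
Factor degrees with multiplicity: 1 + 1 + 1 + 1 + 1 = 5.

1, 1, 1, 1, 1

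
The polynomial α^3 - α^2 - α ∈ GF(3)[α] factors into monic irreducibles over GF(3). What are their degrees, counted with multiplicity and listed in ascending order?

Write g(α) = α^3 - α^2 - α.
Roots in GF(3): g(0) = 0 → root; g(1) = 2; g(2) = 2.
Linear factors from roots: (α).
Complete factorization: g(α) = (α)·(α^2 - α - 1).
Factor degrees with multiplicity: 1 + 2 = 3.

1, 2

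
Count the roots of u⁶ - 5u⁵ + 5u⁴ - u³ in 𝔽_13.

4

Write g(u) = u⁶ - 5u⁵ + 5u⁴ - u³.
Evaluate at each of the 13 elements of 𝔽_13:
g(0) = 0 → root; g(1) = 0 → root; g(2) = 2; g(3) = 9; g(4) = 10; g(5) = 10; g(6) = 0 → root; g(7) = 10; g(8) = 11; g(9) = 4; g(10) = 10; g(11) = 0 → root; g(12) = 12.
Roots: {0, 1, 6, 11}.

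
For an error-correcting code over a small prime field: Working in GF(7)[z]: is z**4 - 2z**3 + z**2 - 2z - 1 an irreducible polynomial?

Write g(z) = z**4 - 2z**3 + z**2 - 2z - 1.
Check for roots in GF(7): g(0) = 6; g(1) = 4; g(2) = 6; g(3) = 1; g(4) = 2; g(5) = 4; g(6) = 5.
No roots, so no linear factors.
Degree-2 irreducible divisors: test the 21 monic irreducibles of degree 2 over GF(7).
None of them divide g (all give nonzero remainder).
No irreducible factor of degree ≤ 2 exists, so g is irreducible over GF(7).

Yes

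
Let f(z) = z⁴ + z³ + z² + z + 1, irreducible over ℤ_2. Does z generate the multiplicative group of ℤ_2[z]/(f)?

|GF(2^4)^×| = 2^4 − 1 = 15. Prime factorization: 15 = 3·5.
f is primitive ⇔ z has order 15 in GF(2)[z]/(f), i.e. z^(15/q) ≠ 1 for each prime q | 15.
z^(5) mod f = 1
z^(3) mod f = z³.
Since z^(5) = 1, the order of z divides 5 < 15; not primitive.

No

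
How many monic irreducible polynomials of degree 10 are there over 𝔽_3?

5880

The number of monic irreducibles of degree 10 over GF(3) is (1/10)·Σ_{d∣10} μ(10/d) 3^d.
Divisors of 10: 1, 2, 5, 10; μ(10/d) for each: 1, -1, -1, 1.
Σ = 3^1 − 3^2 − 3^5 + 3^10 = 58800.
N = 58800/10 = 5880.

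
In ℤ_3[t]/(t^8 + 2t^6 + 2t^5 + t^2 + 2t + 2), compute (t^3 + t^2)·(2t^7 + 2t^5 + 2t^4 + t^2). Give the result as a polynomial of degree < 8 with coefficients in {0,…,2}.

2t^7 + 2t^6 + 2t^5 + 2t^4 + 1

Multiply in ℤ_3[t]: (t^3 + t^2)·(2t^7 + 2t^5 + 2t^4 + t^2) = 2t^10 + 2t^9 + 2t^8 + t^7 + 2t^6 + t^5 + t^4.
Reduce using t^8 ≡ t^6 + t^5 + 2t^2 + t + 1 (mod t^8 + 2t^6 + 2t^5 + t^2 + 2t + 2).
Reduced: 2t^7 + 2t^6 + 2t^5 + 2t^4 + 1.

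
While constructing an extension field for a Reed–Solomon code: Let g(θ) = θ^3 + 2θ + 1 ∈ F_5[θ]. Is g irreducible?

Check for roots in F_5: g(0) = 1; g(1) = 4; g(2) = 3; g(3) = 4; g(4) = 3.
No roots. A degree-3 polynomial over a field with no linear factor is irreducible.

Yes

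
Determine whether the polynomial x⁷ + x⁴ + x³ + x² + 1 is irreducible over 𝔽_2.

Yes

Write P(x) = x⁷ + x⁴ + x³ + x² + 1.
Check for roots in 𝔽_2: P(0) = 1; P(1) = 1.
No roots, so no linear factors.
Monic irreducibles of degree 2 over GF(2): x² + x + 1.
None of them divide P (all give nonzero remainder).
Monic irreducibles of degree 3 over GF(2): x³ + x + 1, x³ + x² + 1.
None of them divide P (all give nonzero remainder).
No irreducible factor of degree ≤ 3 exists, so P is irreducible over GF(2).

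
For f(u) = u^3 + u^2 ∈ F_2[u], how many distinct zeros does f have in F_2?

2

Evaluate at each of the 2 elements of F_2:
f(0) = 0 → root; f(1) = 0 → root.
Roots: {0, 1}.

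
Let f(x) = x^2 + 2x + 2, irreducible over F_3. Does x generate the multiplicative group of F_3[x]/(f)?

|GF(3^2)^×| = 3^2 − 1 = 8. Prime factorization: 8 = 2^3.
f is primitive ⇔ x has order 8 in GF(3)[x]/(f), i.e. x^(8/q) ≠ 1 for each prime q | 8.
x^(4) mod f = 2.
None equal 1, so x has full order 8; f is primitive.

Yes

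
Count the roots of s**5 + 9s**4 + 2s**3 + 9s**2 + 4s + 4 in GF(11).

0

Write g(s) = s**5 + 9s**4 + 2s**3 + 9s**2 + 4s + 4.
Evaluate at each of the 11 elements of GF(11):
g(0) = 4; g(1) = 7; g(2) = 9; g(3) = 1; g(4) = 1; g(5) = 9; g(6) = 6; g(7) = 8; g(8) = 10; g(9) = 7; g(10) = 4.
No element is a root.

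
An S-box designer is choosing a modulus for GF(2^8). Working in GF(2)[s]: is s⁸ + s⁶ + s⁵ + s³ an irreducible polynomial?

Write m(s) = s⁸ + s⁶ + s⁵ + s³.
Check for roots in GF(2): m(0) = 0 → root; m(1) = 0 → root.
m(0) = 0, so (s) divides m(s); m is reducible.

No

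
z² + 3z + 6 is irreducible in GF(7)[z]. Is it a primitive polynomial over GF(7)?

No

Write f(z) = z² + 3z + 6.
|GF(7^2)^×| = 7^2 − 1 = 48. Prime factorization: 48 = 2^4·3.
f is primitive ⇔ z has order 48 in GF(7)[z]/(f), i.e. z^(48/q) ≠ 1 for each prime q | 48.
z^(24) mod f = 6.
z^(16) mod f = 1
Since z^(16) = 1, the order of z divides 16 < 48; not primitive.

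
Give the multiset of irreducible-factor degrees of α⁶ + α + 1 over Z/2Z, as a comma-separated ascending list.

Write g(α) = α⁶ + α + 1.
Roots in Z/2Z: g(0) = 1; g(1) = 1.
Complete factorization: g(α) = (α⁶ + α + 1).
Factor degrees with multiplicity: 6 = 6.

6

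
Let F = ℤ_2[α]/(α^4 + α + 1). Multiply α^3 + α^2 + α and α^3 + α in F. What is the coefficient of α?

1

Multiply in ℤ_2[α]: (α^3 + α^2 + α)·(α^3 + α) = α^6 + α^5 + α^3 + α^2.
Reduce using α^4 ≡ α + 1 (mod α^4 + α + 1).
Reduced: α^2 + α.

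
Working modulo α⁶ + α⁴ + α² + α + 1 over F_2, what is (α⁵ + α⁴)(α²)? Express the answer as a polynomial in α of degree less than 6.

Multiply in F_2[α]: (α⁵ + α⁴)·(α²) = α⁷ + α⁶.
Reduce using α⁶ ≡ α⁴ + α² + α + 1 (mod α⁶ + α⁴ + α² + α + 1).
Reduced: α⁵ + α⁴ + α³ + 1.

α^5 + α^4 + α^3 + 1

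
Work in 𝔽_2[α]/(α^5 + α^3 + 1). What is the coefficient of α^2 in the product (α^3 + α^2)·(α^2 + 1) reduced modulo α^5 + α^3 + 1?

1

Multiply in 𝔽_2[α]: (α^3 + α^2)·(α^2 + 1) = α^5 + α^4 + α^3 + α^2.
Reduce using α^5 ≡ α^3 + 1 (mod α^5 + α^3 + 1).
Reduced: α^4 + α^2 + 1.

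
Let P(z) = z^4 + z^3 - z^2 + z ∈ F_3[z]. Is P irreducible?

Check for roots in F_3: P(0) = 0 → root; P(1) = 2; P(2) = 1.
P(0) = 0, so (z) divides P(z); P is reducible.

No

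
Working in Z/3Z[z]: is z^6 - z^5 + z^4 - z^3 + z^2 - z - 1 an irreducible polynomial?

Write f(z) = z^6 - z^5 + z^4 - z^3 + z^2 - z - 1.
Check for roots in Z/3Z: f(0) = 2; f(1) = 2; f(2) = 2.
No roots, so no linear factors.
Monic irreducibles of degree 2 over GF(3): z^2 + 1, z^2 + z - 1, z^2 - z - 1.
None of them divide f (all give nonzero remainder).
Degree-3 irreducible divisors: test the 8 monic irreducibles of degree 3 over GF(3).
None of them divide f (all give nonzero remainder).
No irreducible factor of degree ≤ 3 exists, so f is irreducible over GF(3).

Yes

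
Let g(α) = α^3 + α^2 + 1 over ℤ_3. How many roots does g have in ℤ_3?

Evaluate at each of the 3 elements of ℤ_3:
g(0) = 1; g(1) = 0 → root; g(2) = 1.
Roots: {1}.

1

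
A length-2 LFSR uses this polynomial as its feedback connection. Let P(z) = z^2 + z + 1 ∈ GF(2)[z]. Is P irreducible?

Check for roots in GF(2): P(0) = 1; P(1) = 1.
No roots. A degree-2 polynomial over a field with no linear factor is irreducible.

Yes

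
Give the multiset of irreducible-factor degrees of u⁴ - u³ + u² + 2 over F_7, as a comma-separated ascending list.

1, 1, 2

Write h(u) = u⁴ - u³ + u² + 2.
Linear factors from roots: (u - 2), (u + 3).
Complete factorization: h(u) = (u + 3)·(u - 2)·(u² - 2u + 2).
Factor degrees with multiplicity: 1 + 1 + 2 = 4.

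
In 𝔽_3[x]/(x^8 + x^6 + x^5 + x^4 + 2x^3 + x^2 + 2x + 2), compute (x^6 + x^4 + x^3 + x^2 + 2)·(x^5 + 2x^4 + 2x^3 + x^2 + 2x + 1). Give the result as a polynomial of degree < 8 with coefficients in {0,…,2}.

2x^7 + 2x^6 + 2x^5 + 2x^4 + x

Multiply in 𝔽_3[x]: (x^6 + x^4 + x^3 + x^2 + 2)·(x^5 + 2x^4 + 2x^3 + x^2 + 2x + 1) = x^11 + 2x^10 + x^8 + x^7 + x^5 + 2x^4 + x^3 + x + 2.
Reduce using x^8 ≡ 2x^6 + 2x^5 + 2x^4 + x^3 + 2x^2 + x + 1 (mod x^8 + x^6 + x^5 + x^4 + 2x^3 + x^2 + 2x + 2).
Reduced: 2x^7 + 2x^6 + 2x^5 + 2x^4 + x.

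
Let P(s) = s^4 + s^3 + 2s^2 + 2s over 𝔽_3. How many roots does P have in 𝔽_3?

3

Evaluate at each of the 3 elements of 𝔽_3:
P(0) = 0 → root; P(1) = 0 → root; P(2) = 0 → root.
Roots: {0, 1, 2}.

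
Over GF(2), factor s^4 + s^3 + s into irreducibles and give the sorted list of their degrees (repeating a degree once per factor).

Write f(s) = s^4 + s^3 + s.
Roots in GF(2): f(0) = 0 → root; f(1) = 1.
Linear factors from roots: (s).
Complete factorization: f(s) = (s)·(s^3 + s^2 + 1).
Factor degrees with multiplicity: 1 + 3 = 4.

1, 3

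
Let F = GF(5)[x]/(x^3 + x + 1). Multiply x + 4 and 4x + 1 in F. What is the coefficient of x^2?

4

Multiply in GF(5)[x]: (x + 4)·(4x + 1) = 4x^2 + 2x + 4.
Reduced: 4x^2 + 2x + 4.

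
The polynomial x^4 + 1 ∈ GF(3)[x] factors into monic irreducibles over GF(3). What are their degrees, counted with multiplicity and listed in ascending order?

2, 2

Write f(x) = x^4 + 1.
Roots in GF(3): f(0) = 1; f(1) = 2; f(2) = 2.
Complete factorization: f(x) = (x^2 + x + 2)·(x^2 + 2x + 2).
Factor degrees with multiplicity: 2 + 2 = 4.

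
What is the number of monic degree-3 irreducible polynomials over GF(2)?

2

The number of monic irreducibles of degree 3 over GF(2) is (1/3)·Σ_{d∣3} μ(3/d) 2^d.
Divisors of 3: 1, 3; μ(3/d) for each: -1, 1.
Σ = − 2^1 + 2^3 = 6.
N = 6/3 = 2.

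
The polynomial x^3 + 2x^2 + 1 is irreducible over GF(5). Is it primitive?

Write f(x) = x^3 + 2x^2 + 1.
|GF(5^3)^×| = 5^3 − 1 = 124. Prime factorization: 124 = 2^2·31.
f is primitive ⇔ x has order 124 in GF(5)[x]/(f), i.e. x^(124/q) ≠ 1 for each prime q | 124.
x^(62) mod f = 1
x^(4) mod f = 4x^2 + 4x + 2.
Since x^(62) = 1, the order of x divides 62 < 124; not primitive.

No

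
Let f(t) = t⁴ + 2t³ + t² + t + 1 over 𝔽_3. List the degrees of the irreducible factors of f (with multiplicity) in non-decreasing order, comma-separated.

Roots in 𝔽_3: f(0) = 1; f(1) = 0 → root; f(2) = 0 → root.
Linear factors from roots: (t + 2), (t + 1).
Complete factorization: f(t) = (t + 1)·(t + 2)·(t² + 2t + 2).
Factor degrees with multiplicity: 1 + 1 + 2 = 4.

1, 1, 2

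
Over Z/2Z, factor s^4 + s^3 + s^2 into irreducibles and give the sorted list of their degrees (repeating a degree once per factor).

Write h(s) = s^4 + s^3 + s^2.
Roots in Z/2Z: h(0) = 0 → root; h(1) = 1.
Linear factors from roots: (s).
Complete factorization: h(s) = (s)^2·(s^2 + s + 1).
Factor degrees with multiplicity: 1 + 1 + 2 = 4.

1, 1, 2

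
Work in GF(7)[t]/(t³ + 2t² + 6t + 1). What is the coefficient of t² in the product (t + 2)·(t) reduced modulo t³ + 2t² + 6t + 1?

1

Multiply in GF(7)[t]: (t + 2)·(t) = t² + 2t.
Reduced: t² + 2t.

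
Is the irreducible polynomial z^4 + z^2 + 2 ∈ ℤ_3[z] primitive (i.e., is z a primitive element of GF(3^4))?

Write f(z) = z^4 + z^2 + 2.
|GF(3^4)^×| = 3^4 − 1 = 80. Prime factorization: 80 = 2^4·5.
f is primitive ⇔ z has order 80 in GF(3)[z]/(f), i.e. z^(80/q) ≠ 1 for each prime q | 80.
z^(40) mod f = 2.
z^(16) mod f = 1
Since z^(16) = 1, the order of z divides 16 < 80; not primitive.

No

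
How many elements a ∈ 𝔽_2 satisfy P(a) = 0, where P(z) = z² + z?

Evaluate at each of the 2 elements of 𝔽_2:
P(0) = 0 → root; P(1) = 0 → root.
Roots: {0, 1}.

2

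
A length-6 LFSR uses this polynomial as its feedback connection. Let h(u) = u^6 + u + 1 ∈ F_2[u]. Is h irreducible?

Yes

Check for roots in F_2: h(0) = 1; h(1) = 1.
No roots, so no linear factors.
Monic irreducibles of degree 2 over GF(2): u^2 + u + 1.
None of them divide h (all give nonzero remainder).
Monic irreducibles of degree 3 over GF(2): u^3 + u + 1, u^3 + u^2 + 1.
None of them divide h (all give nonzero remainder).
No irreducible factor of degree ≤ 3 exists, so h is irreducible over GF(2).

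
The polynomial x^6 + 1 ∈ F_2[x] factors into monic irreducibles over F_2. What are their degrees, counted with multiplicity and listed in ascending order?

1, 1, 2, 2

Write h(x) = x^6 + 1.
Roots in F_2: h(0) = 1; h(1) = 0 → root.
Linear factors from roots: (x + 1).
Complete factorization: h(x) = (x + 1)^2·(x^2 + x + 1)^2.
Factor degrees with multiplicity: 1 + 1 + 2 + 2 = 6.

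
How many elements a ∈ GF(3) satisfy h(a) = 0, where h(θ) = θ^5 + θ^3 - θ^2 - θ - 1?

1

Evaluate at each of the 3 elements of GF(3):
h(0) = 2; h(1) = 2; h(2) = 0 → root.
Roots: {2}.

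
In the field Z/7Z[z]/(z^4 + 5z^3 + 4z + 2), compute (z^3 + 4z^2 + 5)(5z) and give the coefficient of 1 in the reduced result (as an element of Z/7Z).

Multiply in Z/7Z[z]: (z^3 + 4z^2 + 5)·(5z) = 5z^4 + 6z^3 + 4z.
Reduce using z^4 ≡ 2z^3 + 3z + 5 (mod z^4 + 5z^3 + 4z + 2).
Reduced: 2z^3 + 5z + 4.

4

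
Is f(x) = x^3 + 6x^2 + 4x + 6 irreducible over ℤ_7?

Check for roots in ℤ_7: f(0) = 6; f(1) = 3; f(2) = 4; f(3) = 1; f(4) = 0 → root; f(5) = 0 → root; f(6) = 0 → root.
f(4) = 0, so (x − 4) divides f(x); f is reducible.

No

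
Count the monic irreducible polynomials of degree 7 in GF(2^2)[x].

x^(4^7) − x is the product of all monic irreducibles of degree dividing 7; Möbius inversion gives N = (1/7) Σ μ(7/d)·4^d.
Divisors of 7: 1, 7; μ(7/d) for each: -1, 1.
Σ = − 4^1 + 4^7 = 16380.
N = 16380/7 = 2340.

2340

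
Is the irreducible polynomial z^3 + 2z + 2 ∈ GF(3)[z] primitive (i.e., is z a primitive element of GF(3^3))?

Write f(z) = z^3 + 2z + 2.
|GF(3^3)^×| = 3^3 − 1 = 26. Prime factorization: 26 = 2·13.
f is primitive ⇔ z has order 26 in GF(3)[z]/(f), i.e. z^(26/q) ≠ 1 for each prime q | 26.
z^(13) mod f = 1
z^(2) mod f = z^2.
Since z^(13) = 1, the order of z divides 13 < 26; not primitive.

No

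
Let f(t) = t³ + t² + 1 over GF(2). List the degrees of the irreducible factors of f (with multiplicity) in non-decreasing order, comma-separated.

3

Roots in GF(2): f(0) = 1; f(1) = 1.
Complete factorization: f(t) = (t³ + t² + 1).
Factor degrees with multiplicity: 3 = 3.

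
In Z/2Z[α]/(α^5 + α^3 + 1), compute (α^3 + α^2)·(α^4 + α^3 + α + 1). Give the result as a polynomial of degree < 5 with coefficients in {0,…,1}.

α^4

Multiply in Z/2Z[α]: (α^3 + α^2)·(α^4 + α^3 + α + 1) = α^7 + α^5 + α^4 + α^2.
Reduce using α^5 ≡ α^3 + 1 (mod α^5 + α^3 + 1).
Reduced: α^4.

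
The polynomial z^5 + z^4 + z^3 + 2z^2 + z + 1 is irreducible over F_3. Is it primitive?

Write f(z) = z^5 + z^4 + z^3 + 2z^2 + z + 1.
|GF(3^5)^×| = 3^5 − 1 = 242. Prime factorization: 242 = 2·11^2.
f is primitive ⇔ z has order 242 in GF(3)[z]/(f), i.e. z^(242/q) ≠ 1 for each prime q | 242.
z^(121) mod f = 2.
z^(22) mod f = z^4 + 2z^2 + z + 1.
None equal 1, so z has full order 242; f is primitive.

Yes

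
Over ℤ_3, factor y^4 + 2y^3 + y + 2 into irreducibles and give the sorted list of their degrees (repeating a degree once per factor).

Write f(y) = y^4 + 2y^3 + y + 2.
Roots in ℤ_3: f(0) = 2; f(1) = 0 → root; f(2) = 0 → root.
Linear factors from roots: (y + 2), (y + 1).
Complete factorization: f(y) = (y + 2)·(y + 1)^3.
Factor degrees with multiplicity: 1 + 1 + 1 + 1 = 4.

1, 1, 1, 1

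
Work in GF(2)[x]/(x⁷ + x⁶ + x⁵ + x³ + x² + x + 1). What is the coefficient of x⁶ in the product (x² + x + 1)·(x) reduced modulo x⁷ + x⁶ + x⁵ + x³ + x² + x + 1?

Multiply in GF(2)[x]: (x² + x + 1)·(x) = x³ + x² + x.
Reduced: x³ + x² + x.

0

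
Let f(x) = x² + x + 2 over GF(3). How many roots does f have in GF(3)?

Evaluate at each of the 3 elements of GF(3):
f(0) = 2; f(1) = 1; f(2) = 2.
No element is a root.

0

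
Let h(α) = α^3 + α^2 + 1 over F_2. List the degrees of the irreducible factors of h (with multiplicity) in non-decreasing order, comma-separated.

3

Roots in F_2: h(0) = 1; h(1) = 1.
Complete factorization: h(α) = (α^3 + α^2 + 1).
Factor degrees with multiplicity: 3 = 3.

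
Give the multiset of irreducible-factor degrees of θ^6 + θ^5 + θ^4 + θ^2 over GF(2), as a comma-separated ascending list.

1, 1, 1, 3

Write g(θ) = θ^6 + θ^5 + θ^4 + θ^2.
Roots in GF(2): g(0) = 0 → root; g(1) = 0 → root.
Linear factors from roots: (θ), (θ + 1).
Complete factorization: g(θ) = (θ + 1)·(θ)^2·(θ^3 + θ + 1).
Factor degrees with multiplicity: 1 + 1 + 1 + 3 = 6.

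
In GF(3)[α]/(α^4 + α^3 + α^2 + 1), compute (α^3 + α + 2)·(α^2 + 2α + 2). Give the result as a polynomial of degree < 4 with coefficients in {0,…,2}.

α^3 + 2α

Multiply in GF(3)[α]: (α^3 + α + 2)·(α^2 + 2α + 2) = α^5 + 2α^4 + α^2 + 1.
Reduce using α^4 ≡ 2α^3 + 2α^2 + 2 (mod α^4 + α^3 + α^2 + 1).
Reduced: α^3 + 2α.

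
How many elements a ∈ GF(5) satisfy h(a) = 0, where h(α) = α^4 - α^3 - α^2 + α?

3

Evaluate at each of the 5 elements of GF(5):
h(0) = 0 → root; h(1) = 0 → root; h(2) = 1; h(3) = 3; h(4) = 0 → root.
Roots: {0, 1, 4}.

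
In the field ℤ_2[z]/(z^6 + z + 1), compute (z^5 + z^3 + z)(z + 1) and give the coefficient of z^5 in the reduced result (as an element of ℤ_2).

Multiply in ℤ_2[z]: (z^5 + z^3 + z)·(z + 1) = z^6 + z^5 + z^4 + z^3 + z^2 + z.
Reduce using z^6 ≡ z + 1 (mod z^6 + z + 1).
Reduced: z^5 + z^4 + z^3 + z^2 + 1.

1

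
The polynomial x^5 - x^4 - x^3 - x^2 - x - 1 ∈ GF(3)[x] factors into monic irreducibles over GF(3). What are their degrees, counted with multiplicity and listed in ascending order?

Write g(x) = x^5 - x^4 - x^3 - x^2 - x - 1.
Roots in GF(3): g(0) = 2; g(1) = 2; g(2) = 1.
Complete factorization: g(x) = (x^2 + x - 1)·(x^3 + x^2 - x + 1).
Factor degrees with multiplicity: 2 + 3 = 5.

2, 3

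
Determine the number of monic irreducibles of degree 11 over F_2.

x^(2^11) − x is the product of all monic irreducibles of degree dividing 11; Möbius inversion gives N = (1/11) Σ μ(11/d)·2^d.
Divisors of 11: 1, 11; μ(11/d) for each: -1, 1.
Σ = − 2^1 + 2^11 = 2046.
N = 2046/11 = 186.

186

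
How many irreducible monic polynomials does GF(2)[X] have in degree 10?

Gauss's count: N_{2}(10) = (1/10) Σ_{d|10} μ(10/d)·2^d.
Divisors of 10: 1, 2, 5, 10; μ(10/d) for each: 1, -1, -1, 1.
Σ = 2^1 − 2^2 − 2^5 + 2^10 = 990.
N = 990/10 = 99.

99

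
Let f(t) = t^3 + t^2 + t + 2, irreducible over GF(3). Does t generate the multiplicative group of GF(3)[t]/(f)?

|GF(3^3)^×| = 3^3 − 1 = 26. Prime factorization: 26 = 2·13.
f is primitive ⇔ t has order 26 in GF(3)[t]/(f), i.e. t^(26/q) ≠ 1 for each prime q | 26.
t^(13) mod f = 1
t^(2) mod f = t^2.
Since t^(13) = 1, the order of t divides 13 < 26; not primitive.

No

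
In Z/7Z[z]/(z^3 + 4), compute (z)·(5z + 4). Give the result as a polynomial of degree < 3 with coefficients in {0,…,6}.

Multiply in Z/7Z[z]: (z)·(5z + 4) = 5z^2 + 4z.
Reduced: 5z^2 + 4z.

5z^2 + 4z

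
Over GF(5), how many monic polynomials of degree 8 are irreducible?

x^(5^8) − x is the product of all monic irreducibles of degree dividing 8; Möbius inversion gives N = (1/8) Σ μ(8/d)·5^d.
Divisors of 8: 1, 2, 4, 8; μ(8/d) for each: 0, 0, -1, 1.
Σ = − 5^4 + 5^8 = 390000.
N = 390000/8 = 48750.

48750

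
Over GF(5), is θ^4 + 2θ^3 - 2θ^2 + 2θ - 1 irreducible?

Yes

Write P(θ) = θ^4 + 2θ^3 - 2θ^2 + 2θ - 1.
Check for roots in GF(5): P(0) = 4; P(1) = 2; P(2) = 2; P(3) = 2; P(4) = 4.
No roots, so no linear factors.
Degree-2 irreducible divisors: test the 10 monic irreducibles of degree 2 over GF(5).
None of them divide P (all give nonzero remainder).
No irreducible factor of degree ≤ 2 exists, so P is irreducible over GF(5).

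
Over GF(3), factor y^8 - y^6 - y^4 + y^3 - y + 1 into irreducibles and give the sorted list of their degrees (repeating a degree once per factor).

Write f(y) = y^8 - y^6 - y^4 + y^3 - y + 1.
Roots in GF(3): f(0) = 1; f(1) = 0 → root; f(2) = 0 → root.
Linear factors from roots: (y - 1), (y + 1).
Complete factorization: f(y) = (y + 1)·(y - 1)^2·(y^2 + y - 1)·(y^3 - y - 1).
Factor degrees with multiplicity: 1 + 1 + 1 + 2 + 3 = 8.

1, 1, 1, 2, 3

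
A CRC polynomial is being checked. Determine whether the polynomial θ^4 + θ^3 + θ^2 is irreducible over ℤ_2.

Write g(θ) = θ^4 + θ^3 + θ^2.
Check for roots in ℤ_2: g(0) = 0 → root; g(1) = 1.
g(0) = 0, so (θ) divides g(θ); g is reducible.

No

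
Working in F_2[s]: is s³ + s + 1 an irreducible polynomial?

Write P(s) = s³ + s + 1.
Check for roots in F_2: P(0) = 1; P(1) = 1.
No roots. A degree-3 polynomial over a field with no linear factor is irreducible.

Yes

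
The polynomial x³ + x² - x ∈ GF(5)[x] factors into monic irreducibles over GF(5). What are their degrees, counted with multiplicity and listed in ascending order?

1, 1, 1

Write h(x) = x³ + x² - x.
Roots in GF(5): h(0) = 0 → root; h(1) = 1; h(2) = 0 → root; h(3) = 3; h(4) = 1.
Linear factors from roots: (x), (x - 2).
Complete factorization: h(x) = (x)·(x - 2)^2.
Factor degrees with multiplicity: 1 + 1 + 1 = 3.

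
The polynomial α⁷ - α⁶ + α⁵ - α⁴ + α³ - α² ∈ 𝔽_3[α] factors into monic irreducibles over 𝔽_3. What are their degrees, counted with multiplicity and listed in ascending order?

Write g(α) = α⁷ - α⁶ + α⁵ - α⁴ + α³ - α².
Roots in 𝔽_3: g(0) = 0 → root; g(1) = 0 → root; g(2) = 0 → root.
Linear factors from roots: (α), (α - 1), (α + 1).
Complete factorization: g(α) = (α)^2·(α + 1)^2·(α - 1)^3.
Factor degrees with multiplicity: 1 + 1 + 1 + 1 + 1 + 1 + 1 = 7.

1, 1, 1, 1, 1, 1, 1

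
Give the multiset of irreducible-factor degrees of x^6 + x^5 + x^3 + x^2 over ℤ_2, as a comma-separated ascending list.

1, 1, 1, 1, 2

Write g(x) = x^6 + x^5 + x^3 + x^2.
Roots in ℤ_2: g(0) = 0 → root; g(1) = 0 → root.
Linear factors from roots: (x), (x + 1).
Complete factorization: g(x) = (x)^2·(x + 1)^2·(x^2 + x + 1).
Factor degrees with multiplicity: 1 + 1 + 1 + 1 + 2 = 6.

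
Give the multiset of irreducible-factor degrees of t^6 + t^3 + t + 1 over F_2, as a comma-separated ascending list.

1, 1, 1, 3

Write f(t) = t^6 + t^3 + t + 1.
Roots in F_2: f(0) = 1; f(1) = 0 → root.
Linear factors from roots: (t + 1).
Complete factorization: f(t) = (t + 1)^3·(t^3 + t^2 + 1).
Factor degrees with multiplicity: 1 + 1 + 1 + 3 = 6.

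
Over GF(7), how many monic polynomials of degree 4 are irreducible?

By the necklace-counting formula, N_7(4) = (1/4) Σ_{d|4} μ(4/d)·7^d.
Divisors of 4: 1, 2, 4; μ(4/d) for each: 0, -1, 1.
Σ = − 7^2 + 7^4 = 2352.
N = 2352/4 = 588.

588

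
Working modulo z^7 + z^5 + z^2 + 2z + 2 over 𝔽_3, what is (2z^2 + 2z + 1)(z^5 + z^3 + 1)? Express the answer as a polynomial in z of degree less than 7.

Multiply in 𝔽_3[z]: (2z^2 + 2z + 1)·(z^5 + z^3 + 1) = 2z^7 + 2z^6 + 2z^4 + z^3 + 2z^2 + 2z + 1.
Reduce using z^7 ≡ 2z^5 + 2z^2 + z + 1 (mod z^7 + z^5 + z^2 + 2z + 2).
Reduced: 2z^6 + z^5 + 2z^4 + z^3 + z.

2z^6 + z^5 + 2z^4 + z^3 + z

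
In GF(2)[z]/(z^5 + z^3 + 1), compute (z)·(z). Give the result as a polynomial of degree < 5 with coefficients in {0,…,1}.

z^2

Multiply in GF(2)[z]: (z)·(z) = z^2.
Reduced: z^2.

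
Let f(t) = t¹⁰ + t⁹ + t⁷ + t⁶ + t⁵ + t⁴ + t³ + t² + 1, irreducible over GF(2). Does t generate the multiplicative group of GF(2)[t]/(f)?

Yes

|GF(2^10)^×| = 2^10 − 1 = 1023. Prime factorization: 1023 = 3·11·31.
f is primitive ⇔ t has order 1023 in GF(2)[t]/(f), i.e. t^(1023/q) ≠ 1 for each prime q | 1023.
t^(341) mod f = t⁸ + t⁵ + t⁴ + t + 1.
t^(93) mod f = t⁹ + t⁸ + t⁶ + t⁵ + t⁴ + t² + 1.
t^(33) mod f = t⁶ + t⁴ + t² + 1.
None equal 1, so t has full order 1023; f is primitive.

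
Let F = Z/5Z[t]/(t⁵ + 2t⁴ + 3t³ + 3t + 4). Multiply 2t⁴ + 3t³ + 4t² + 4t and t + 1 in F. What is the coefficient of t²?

3

Multiply in Z/5Z[t]: (2t⁴ + 3t³ + 4t² + 4t)·(t + 1) = 2t⁵ + 2t³ + 3t² + 4t.
Reduce using t⁵ ≡ 3t⁴ + 2t³ + 2t + 1 (mod t⁵ + 2t⁴ + 3t³ + 3t + 4).
Reduced: t⁴ + t³ + 3t² + 3t + 2.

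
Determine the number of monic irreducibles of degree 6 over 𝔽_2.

9

x^(2^6) − x is the product of all monic irreducibles of degree dividing 6; Möbius inversion gives N = (1/6) Σ μ(6/d)·2^d.
Divisors of 6: 1, 2, 3, 6; μ(6/d) for each: 1, -1, -1, 1.
Σ = 2^1 − 2^2 − 2^3 + 2^6 = 54.
N = 54/6 = 9.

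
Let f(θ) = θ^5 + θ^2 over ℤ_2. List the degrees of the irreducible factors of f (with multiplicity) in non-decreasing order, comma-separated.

Roots in ℤ_2: f(0) = 0 → root; f(1) = 0 → root.
Linear factors from roots: (θ), (θ + 1).
Complete factorization: f(θ) = (θ + 1)·(θ)^2·(θ^2 + θ + 1).
Factor degrees with multiplicity: 1 + 1 + 1 + 2 = 5.

1, 1, 1, 2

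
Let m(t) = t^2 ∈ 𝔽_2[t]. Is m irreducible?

Check for roots in 𝔽_2: m(0) = 0 → root; m(1) = 1.
m(0) = 0, so (t) divides m(t); m is reducible.

No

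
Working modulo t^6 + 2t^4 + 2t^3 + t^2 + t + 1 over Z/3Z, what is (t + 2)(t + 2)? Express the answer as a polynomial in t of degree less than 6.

Multiply in Z/3Z[t]: (t + 2)·(t + 2) = t^2 + t + 1.
Reduced: t^2 + t + 1.

t^2 + t + 1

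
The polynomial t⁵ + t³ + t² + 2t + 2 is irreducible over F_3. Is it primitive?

No

Write f(t) = t⁵ + t³ + t² + 2t + 2.
|GF(3^5)^×| = 3^5 − 1 = 242. Prime factorization: 242 = 2·11^2.
f is primitive ⇔ t has order 242 in GF(3)[t]/(f), i.e. t^(242/q) ≠ 1 for each prime q | 242.
t^(121) mod f = 1
t^(22) mod f = 2t + 1.
Since t^(121) = 1, the order of t divides 121 < 242; not primitive.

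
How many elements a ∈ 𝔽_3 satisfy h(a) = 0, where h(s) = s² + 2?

Evaluate at each of the 3 elements of 𝔽_3:
h(0) = 2; h(1) = 0 → root; h(2) = 0 → root.
Roots: {1, 2}.

2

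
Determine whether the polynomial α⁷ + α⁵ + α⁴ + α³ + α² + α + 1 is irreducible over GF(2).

Yes

Write g(α) = α⁷ + α⁵ + α⁴ + α³ + α² + α + 1.
Check for roots in GF(2): g(0) = 1; g(1) = 1.
No roots, so no linear factors.
Monic irreducibles of degree 2 over GF(2): α² + α + 1.
None of them divide g (all give nonzero remainder).
Monic irreducibles of degree 3 over GF(2): α³ + α + 1, α³ + α² + 1.
None of them divide g (all give nonzero remainder).
No irreducible factor of degree ≤ 3 exists, so g is irreducible over GF(2).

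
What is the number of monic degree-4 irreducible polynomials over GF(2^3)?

1008

x^(8^4) − x is the product of all monic irreducibles of degree dividing 4; Möbius inversion gives N = (1/4) Σ μ(4/d)·8^d.
Divisors of 4: 1, 2, 4; μ(4/d) for each: 0, -1, 1.
Σ = − 8^2 + 8^4 = 4032.
N = 4032/4 = 1008.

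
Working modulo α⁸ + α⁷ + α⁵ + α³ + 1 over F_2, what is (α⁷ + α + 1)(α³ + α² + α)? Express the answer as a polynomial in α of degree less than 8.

α^4 + α^3 + α^2 + α + 1

Multiply in F_2[α]: (α⁷ + α + 1)·(α³ + α² + α) = α¹⁰ + α⁹ + α⁸ + α⁴ + α.
Reduce using α⁸ ≡ α⁷ + α⁵ + α³ + 1 (mod α⁸ + α⁷ + α⁵ + α³ + 1).
Reduced: α⁴ + α³ + α² + α + 1.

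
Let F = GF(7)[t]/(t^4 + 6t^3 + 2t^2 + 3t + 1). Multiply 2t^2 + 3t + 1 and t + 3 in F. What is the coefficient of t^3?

2

Multiply in GF(7)[t]: (2t^2 + 3t + 1)·(t + 3) = 2t^3 + 2t^2 + 3t + 3.
Reduced: 2t^3 + 2t^2 + 3t + 3.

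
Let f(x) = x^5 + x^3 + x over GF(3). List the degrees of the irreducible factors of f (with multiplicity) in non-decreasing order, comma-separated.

1, 1, 1, 1, 1

Roots in GF(3): f(0) = 0 → root; f(1) = 0 → root; f(2) = 0 → root.
Linear factors from roots: (x), (x + 2), (x + 1).
Complete factorization: f(x) = (x)·(x + 1)^2·(x + 2)^2.
Factor degrees with multiplicity: 1 + 1 + 1 + 1 + 1 = 5.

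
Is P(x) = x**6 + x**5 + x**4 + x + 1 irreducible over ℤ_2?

Check for roots in ℤ_2: P(0) = 1; P(1) = 1.
No roots, so no linear factors.
Monic irreducibles of degree 2 over GF(2): x**2 + x + 1.
None of them divide P (all give nonzero remainder).
Monic irreducibles of degree 3 over GF(2): x**3 + x + 1, x**3 + x**2 + 1.
None of them divide P (all give nonzero remainder).
No irreducible factor of degree ≤ 3 exists, so P is irreducible over GF(2).

Yes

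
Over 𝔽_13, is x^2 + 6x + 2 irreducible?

Write g(x) = x^2 + 6x + 2.
Check each element of 𝔽_13 for a root: g(0)=2, g(1)=9, g(2)=5, g(3)=3, g(4)=3, g(5)=5, g(6)=9, g(7)=2, g(8)=10, g(9)=7, g(10)=6, g(11)=7, g(12)=10.
No roots. A degree-2 polynomial over a field with no linear factor is irreducible.

Yes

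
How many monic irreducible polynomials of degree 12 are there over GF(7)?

1153430600

The number of monic irreducibles of degree 12 over GF(7) is (1/12)·Σ_{d∣12} μ(12/d) 7^d.
Divisors of 12: 1, 2, 3, 4, 6, 12; μ(12/d) for each: 0, 1, 0, -1, -1, 1.
Σ = 7^2 − 7^4 − 7^6 + 7^12 = 13841167200.
N = 13841167200/12 = 1153430600.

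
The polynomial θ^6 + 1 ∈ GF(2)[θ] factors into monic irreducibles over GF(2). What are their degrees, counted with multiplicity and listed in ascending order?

Write h(θ) = θ^6 + 1.
Roots in GF(2): h(0) = 1; h(1) = 0 → root.
Linear factors from roots: (θ + 1).
Complete factorization: h(θ) = (θ + 1)^2·(θ^2 + θ + 1)^2.
Factor degrees with multiplicity: 1 + 1 + 2 + 2 = 6.

1, 1, 2, 2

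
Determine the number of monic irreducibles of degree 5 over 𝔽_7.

3360

The number of monic irreducibles of degree 5 over GF(7) is (1/5)·Σ_{d∣5} μ(5/d) 7^d.
Divisors of 5: 1, 5; μ(5/d) for each: -1, 1.
Σ = − 7^1 + 7^5 = 16800.
N = 16800/5 = 3360.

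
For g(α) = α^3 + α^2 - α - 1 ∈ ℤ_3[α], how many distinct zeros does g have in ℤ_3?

2

Evaluate at each of the 3 elements of ℤ_3:
g(0) = 2; g(1) = 0 → root; g(2) = 0 → root.
Roots: {1, 2}.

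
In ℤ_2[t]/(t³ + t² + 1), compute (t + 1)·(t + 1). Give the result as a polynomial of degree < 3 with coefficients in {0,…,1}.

Multiply in ℤ_2[t]: (t + 1)·(t + 1) = t² + 1.
Reduced: t² + 1.

t^2 + 1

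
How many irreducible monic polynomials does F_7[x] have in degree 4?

Gauss's count: N_{7}(4) = (1/4) Σ_{d|4} μ(4/d)·7^d.
Divisors of 4: 1, 2, 4; μ(4/d) for each: 0, -1, 1.
Σ = − 7^2 + 7^4 = 2352.
N = 2352/4 = 588.

588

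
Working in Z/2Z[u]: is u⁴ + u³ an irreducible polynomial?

No

Write h(u) = u⁴ + u³.
Check for roots in Z/2Z: h(0) = 0 → root; h(1) = 0 → root.
h(0) = 0, so (u) divides h(u); h is reducible.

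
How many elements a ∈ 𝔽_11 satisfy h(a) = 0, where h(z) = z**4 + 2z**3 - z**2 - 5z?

4

Evaluate at each of the 11 elements of 𝔽_11:
h(0) = 0 → root; h(1) = 8; h(2) = 7; h(3) = 1; h(4) = 7; h(5) = 0 → root; h(6) = 1; h(7) = 0 → root; h(8) = 0 → root; h(9) = 6; h(10) = 3.
Roots: {0, 5, 7, 8}.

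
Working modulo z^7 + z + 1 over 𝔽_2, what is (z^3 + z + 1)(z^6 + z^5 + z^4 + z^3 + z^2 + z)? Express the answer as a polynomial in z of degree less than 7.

Multiply in 𝔽_2[z]: (z^3 + z + 1)·(z^6 + z^5 + z^4 + z^3 + z^2 + z) = z^9 + z^8 + z^6 + z^5 + z^4 + z.
Reduce using z^7 ≡ z + 1 (mod z^7 + z + 1).
Reduced: z^6 + z^5 + z^4 + z^3.

z^6 + z^5 + z^4 + z^3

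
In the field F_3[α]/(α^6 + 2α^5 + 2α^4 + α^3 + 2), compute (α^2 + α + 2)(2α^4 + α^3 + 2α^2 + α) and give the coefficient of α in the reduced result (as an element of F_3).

2

Multiply in F_3[α]: (α^2 + α + 2)·(2α^4 + α^3 + 2α^2 + α) = 2α^6 + α^4 + 2α^3 + 2α^2 + 2α.
Reduce using α^6 ≡ α^5 + α^4 + 2α^3 + 1 (mod α^6 + 2α^5 + 2α^4 + α^3 + 2).
Reduced: 2α^5 + 2α^2 + 2α + 2.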